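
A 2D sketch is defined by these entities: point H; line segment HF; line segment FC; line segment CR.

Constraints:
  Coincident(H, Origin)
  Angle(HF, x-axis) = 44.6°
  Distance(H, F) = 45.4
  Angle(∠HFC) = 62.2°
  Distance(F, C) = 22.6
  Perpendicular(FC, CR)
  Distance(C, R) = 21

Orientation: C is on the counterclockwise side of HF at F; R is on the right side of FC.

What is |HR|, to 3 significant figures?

61.2

H is at the origin; HF runs at 44.6° with length 45.4, so F = 45.4·(cos 44.6°, sin 44.6°) = (32.3, 31.9). ∠HFC = 62.2°, so FC runs at 44.6° + (180° − 62.2°) = 162° from the x-axis; with |FC| = 22.6, C = F + 22.6·(cos 162°, sin 162°) = (10.8, 38.7). FC is perpendicular to CR; with |CR| = 21.0 on the right of FC, R = C + 21.0·(0.302, 0.953) = (17.1, 58.7). Then |HR| = |R − H| = 61.2.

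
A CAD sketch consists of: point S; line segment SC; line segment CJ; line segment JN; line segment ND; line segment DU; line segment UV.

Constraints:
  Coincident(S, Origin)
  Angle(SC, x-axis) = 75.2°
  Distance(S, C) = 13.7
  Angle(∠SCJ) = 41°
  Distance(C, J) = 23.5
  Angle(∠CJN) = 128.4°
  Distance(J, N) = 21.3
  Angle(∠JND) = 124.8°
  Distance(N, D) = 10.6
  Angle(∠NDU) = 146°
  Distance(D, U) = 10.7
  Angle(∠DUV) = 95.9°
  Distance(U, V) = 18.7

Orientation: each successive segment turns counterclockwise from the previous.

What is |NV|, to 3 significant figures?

24.9

∠NDU = 146.0° gives DU at -5.00° from the x-axis; with |DU| = 10.7, U = (1.40, -28.8). ∠DUV = 95.9° gives UV at 79.1° from the x-axis; with |UV| = 18.7, V = (4.94, -10.4). Then |NV| = |V − N| = 24.9.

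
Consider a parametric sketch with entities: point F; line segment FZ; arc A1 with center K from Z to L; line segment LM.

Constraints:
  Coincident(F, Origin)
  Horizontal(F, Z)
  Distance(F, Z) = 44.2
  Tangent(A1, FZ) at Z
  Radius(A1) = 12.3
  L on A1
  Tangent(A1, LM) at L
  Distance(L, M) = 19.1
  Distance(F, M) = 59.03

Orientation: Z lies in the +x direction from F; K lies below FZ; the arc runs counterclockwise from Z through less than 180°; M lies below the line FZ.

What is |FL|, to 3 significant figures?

40.6

F is at the origin; FZ is horizontal with |FZ| = 44.2 and Z on the +x side, so Z = (44.2, 0.00). Since A1 is tangent to FZ there, KZ ⟂ FZ, so K = Z + (0, -12.3) = (44.2, -12.3). Since KL ⟂ LM (tangency), |KM| = √(12.3² + 19.1²) = 22.7 regardless of where L sits on A1. So M lies on both circle(F, 59.03) and circle(K, 22.7); the below-FZ intersection is M = (47.7, -34.7). L is the foot of the tangent from M: L = (35.0, -20.5).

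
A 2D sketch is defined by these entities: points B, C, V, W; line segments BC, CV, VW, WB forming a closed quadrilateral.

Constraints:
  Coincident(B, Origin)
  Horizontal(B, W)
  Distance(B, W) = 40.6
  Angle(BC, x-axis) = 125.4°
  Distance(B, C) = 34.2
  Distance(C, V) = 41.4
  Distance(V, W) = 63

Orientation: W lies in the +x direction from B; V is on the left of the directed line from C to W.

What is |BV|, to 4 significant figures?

56.65

B is at the origin; BW is horizontal with |BW| = 40.6 and W in +x, so W = (40.6, 0). BC runs at 125.4° with |BC| = 34.2, so C = (-19.81, 27.88). V is determined by |CV| = 41.4 and |VW| = 63.0 together: it lies at the intersection of circle(C, 41.4) and circle(W, 63.0). With |CW| = 66.53, the foot of the radical line on CW is 16.32 from C and the perpendicular offset is √(41.4² − 16.32²) = 38.05. Taking the left-of-CW solution: V = (10.95, 55.59).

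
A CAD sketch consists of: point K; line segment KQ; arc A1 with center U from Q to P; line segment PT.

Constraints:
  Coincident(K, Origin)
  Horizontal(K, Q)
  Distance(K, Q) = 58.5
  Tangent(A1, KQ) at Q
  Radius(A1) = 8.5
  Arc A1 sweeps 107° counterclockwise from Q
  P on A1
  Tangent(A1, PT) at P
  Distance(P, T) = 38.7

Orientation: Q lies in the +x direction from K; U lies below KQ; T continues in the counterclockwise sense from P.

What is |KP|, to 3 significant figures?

51.6

Tangency of A1 to KQ means the radius UQ is perpendicular to KQ, so U = Q + (0, -8.5) = (58.5, -8.50). On A1, Q sits at bearing 90° from U; a 107° counterclockwise sweep puts P at bearing 197°, so P = U + 8.5·(cos 197°, sin 197°) = (50.4, -11.0). Then |KP| = |P − K| = 51.6.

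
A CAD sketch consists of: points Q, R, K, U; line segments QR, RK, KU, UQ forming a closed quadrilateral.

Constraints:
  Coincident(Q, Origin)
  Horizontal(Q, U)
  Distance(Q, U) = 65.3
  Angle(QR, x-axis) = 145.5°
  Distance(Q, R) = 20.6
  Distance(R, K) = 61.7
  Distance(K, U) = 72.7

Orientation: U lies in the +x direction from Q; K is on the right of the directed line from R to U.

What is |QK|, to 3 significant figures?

45.5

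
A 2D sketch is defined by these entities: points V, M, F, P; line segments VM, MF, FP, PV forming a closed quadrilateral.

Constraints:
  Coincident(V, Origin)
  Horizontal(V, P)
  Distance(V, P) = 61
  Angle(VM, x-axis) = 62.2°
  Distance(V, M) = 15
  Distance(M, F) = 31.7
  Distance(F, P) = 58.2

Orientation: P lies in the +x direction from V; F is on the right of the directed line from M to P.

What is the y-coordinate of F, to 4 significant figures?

-18.41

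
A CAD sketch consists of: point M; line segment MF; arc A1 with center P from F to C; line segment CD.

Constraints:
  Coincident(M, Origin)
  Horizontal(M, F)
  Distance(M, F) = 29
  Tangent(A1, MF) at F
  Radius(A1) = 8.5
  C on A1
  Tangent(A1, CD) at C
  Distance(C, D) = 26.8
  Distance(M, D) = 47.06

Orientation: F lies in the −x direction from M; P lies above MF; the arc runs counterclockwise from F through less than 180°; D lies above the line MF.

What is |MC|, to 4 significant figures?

23.77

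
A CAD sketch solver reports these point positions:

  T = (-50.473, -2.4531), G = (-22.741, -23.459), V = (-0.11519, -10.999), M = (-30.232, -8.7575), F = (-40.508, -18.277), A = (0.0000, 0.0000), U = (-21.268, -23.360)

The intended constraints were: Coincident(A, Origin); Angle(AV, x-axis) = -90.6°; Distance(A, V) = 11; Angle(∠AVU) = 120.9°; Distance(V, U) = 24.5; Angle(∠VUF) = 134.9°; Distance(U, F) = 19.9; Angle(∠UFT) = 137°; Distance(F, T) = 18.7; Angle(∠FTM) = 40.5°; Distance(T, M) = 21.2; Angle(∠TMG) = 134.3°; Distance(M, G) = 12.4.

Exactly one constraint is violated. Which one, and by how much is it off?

Distance(M, G) = 12.4 — off by 4.10.

A = (0.00, 0.00) ✓; AV at -90.60° ✓; |AV| = 11.00 ✓; ∠AVU = 120.9° ✓; |VU| = 24.50 ✓; ∠VUF = 134.9° ✓; |UF| = 19.90 ✓; ∠UFT = 137.0° ✓; |FT| = 18.70 ✓; ∠FTM = 40.50° ✓; |TM| = 21.20 ✓; ∠TMG = 134.3° ✓; |MG| = 16.50 ✗.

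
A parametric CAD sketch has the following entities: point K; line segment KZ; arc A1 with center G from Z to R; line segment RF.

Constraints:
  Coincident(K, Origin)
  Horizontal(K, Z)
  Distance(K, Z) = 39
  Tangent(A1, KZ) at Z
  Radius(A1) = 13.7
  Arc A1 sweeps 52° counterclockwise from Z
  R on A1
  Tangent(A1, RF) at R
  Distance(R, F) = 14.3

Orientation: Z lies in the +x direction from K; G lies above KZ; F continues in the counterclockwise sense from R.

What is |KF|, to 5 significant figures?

60.888

K is at the origin; K and Z share the same y with |KZ| = 39.0 and Z on the +x side, so Z = (39.000, 0.0000). The tangent condition forces GZ to be normal to KZ, so G = Z + (0, 13.7) = (39.000, 13.700). On A1, Z sits at bearing -90° from G; a 52° counterclockwise sweep puts R at bearing -38°, so R = G + 13.7·(cos -38°, sin -38°) = (49.796, 5.2654). Since A1 is tangent to RF there, GR ⟂ RF, so RF runs along (−sin -38°, cos -38°); with |RF| = 14.3, F = (58.600, 16.534). Then |KF| = |F − K| = 60.888.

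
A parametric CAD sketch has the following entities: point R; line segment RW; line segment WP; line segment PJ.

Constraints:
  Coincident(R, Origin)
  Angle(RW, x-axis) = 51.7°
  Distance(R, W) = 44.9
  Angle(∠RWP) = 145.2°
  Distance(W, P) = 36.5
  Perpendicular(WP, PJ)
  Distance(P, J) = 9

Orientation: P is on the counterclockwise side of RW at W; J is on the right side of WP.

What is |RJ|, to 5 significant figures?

81.129

R is at the origin; RW runs at 51.7° with length 44.9, so W = 44.9·(cos 51.7°, sin 51.7°) = (27.828, 35.236). ∠RWP = 145.2°, so WP runs at 51.7° + (180° − 145.2°) = 86.500° from the x-axis; with |WP| = 36.5, P = W + 36.5·(cos 86.500°, sin 86.500°) = (30.056, 71.668). WP ⟂ PJ; with |PJ| = 9.0 on the right of WP, J = P + 9.0·(0.99813, -0.061049) = (39.040, 71.119). Then |RJ| = |J − R| = 81.129.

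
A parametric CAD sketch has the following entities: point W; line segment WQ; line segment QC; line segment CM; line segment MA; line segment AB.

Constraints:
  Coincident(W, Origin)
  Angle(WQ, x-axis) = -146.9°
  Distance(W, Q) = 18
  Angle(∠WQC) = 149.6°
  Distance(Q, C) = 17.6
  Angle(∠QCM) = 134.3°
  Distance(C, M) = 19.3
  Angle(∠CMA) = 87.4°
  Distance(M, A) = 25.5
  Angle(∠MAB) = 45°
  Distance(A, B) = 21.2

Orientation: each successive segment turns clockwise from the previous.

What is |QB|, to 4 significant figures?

16.38

W is at the origin; WQ runs at -146.9° with length 18.0, so Q = (-15.08, -9.830). ∠WQC = 149.6° gives QC at -177.3° from the x-axis; with |QC| = 17.6, C = (-32.66, -10.66). ∠QCM = 134.3° gives CM at 137.0° from the x-axis; with |CM| = 19.3, M = (-46.77, 2.504). ∠CMA = 87.4° gives MA at 44.40° from the x-axis; with |MA| = 25.5, A = (-28.56, 20.35). ∠MAB = 45.0° gives AB at -90.60° from the x-axis; with |AB| = 21.2, B = (-28.78, -0.8538). Then |QB| = |B − Q| = 16.38.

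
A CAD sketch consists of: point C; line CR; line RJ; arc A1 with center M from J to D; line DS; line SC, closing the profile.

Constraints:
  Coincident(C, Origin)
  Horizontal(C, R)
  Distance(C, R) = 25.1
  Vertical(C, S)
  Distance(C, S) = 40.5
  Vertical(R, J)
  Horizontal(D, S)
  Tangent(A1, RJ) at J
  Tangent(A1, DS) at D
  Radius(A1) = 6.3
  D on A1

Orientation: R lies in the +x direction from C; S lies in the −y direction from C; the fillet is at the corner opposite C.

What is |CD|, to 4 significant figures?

44.65

C is at the origin; CR is horizontal with |CR| = 25.1 and R on the +x side, so R = (25.10, 0.000). C and S share the same x with |CS| = 40.5 and S on the −y side, so S = (0.000, -40.50). The virtual corner opposite C is at (25.10, -40.50). Since A1 is tangent to RJ there, MJ ⟂ RJ and the tangent condition forces MD to be normal to DS, with radius 6.3, so the center M sits 6.3 in from both sides at M = (18.80, -34.20). That places the tangent points at J = (25.10, -34.20) on RJ and D = (18.80, -40.50) on DS. Then |CD| = |D − C| = 44.65.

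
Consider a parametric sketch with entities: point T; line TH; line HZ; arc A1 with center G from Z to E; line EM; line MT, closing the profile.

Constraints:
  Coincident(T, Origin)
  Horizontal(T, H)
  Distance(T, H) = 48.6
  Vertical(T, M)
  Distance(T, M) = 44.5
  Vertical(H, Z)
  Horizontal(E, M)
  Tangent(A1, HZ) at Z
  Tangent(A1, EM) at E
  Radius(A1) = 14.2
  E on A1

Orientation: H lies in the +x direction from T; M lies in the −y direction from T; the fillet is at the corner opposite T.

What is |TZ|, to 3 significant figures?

57.3

T is at the origin; T and H share the same y with |TH| = 48.6 and H on the +x side, so H = (48.6, 0.00). TM is vertical with |TM| = 44.5 and M on the −y side, so M = (0.00, -44.5). The virtual corner opposite T is at (48.6, -44.5). Since A1 is tangent to HZ there, GZ ⟂ HZ and A1 meets EM tangentially, so GE is at right angles to EM, with radius 14.2, so the center G sits 14.2 in from both sides at G = (34.4, -30.3). That places the tangent points at Z = (48.6, -30.3) on HZ and E = (34.4, -44.5) on EM. Then |TZ| = |Z − T| = 57.3.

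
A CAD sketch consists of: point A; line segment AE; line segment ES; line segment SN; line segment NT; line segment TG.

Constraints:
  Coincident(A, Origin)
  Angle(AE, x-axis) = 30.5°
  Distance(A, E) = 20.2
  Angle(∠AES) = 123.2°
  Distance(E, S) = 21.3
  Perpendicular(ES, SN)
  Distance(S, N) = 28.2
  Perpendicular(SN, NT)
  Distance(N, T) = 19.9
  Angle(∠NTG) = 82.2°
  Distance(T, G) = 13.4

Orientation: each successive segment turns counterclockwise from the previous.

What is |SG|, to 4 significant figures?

23.44

A is at the origin; AE runs at 30.5° with length 20.2, so E = (17.40, 10.25). ∠AES = 123.2° gives ES at 87.30° from the x-axis; with |ES| = 21.3, S = (18.41, 31.53). ES ⟂ SN, so SN runs at 177.3°; with |SN| = 28.2, N = (-9.760, 32.86). SN is perpendicular to NT, so NT runs at -92.70°; with |NT| = 19.9, T = (-10.70, 12.98). ∠NTG = 82.2° gives TG at 5.100° from the x-axis; with |TG| = 13.4, G = (2.649, 14.17). Then |SG| = |G − S| = 23.44.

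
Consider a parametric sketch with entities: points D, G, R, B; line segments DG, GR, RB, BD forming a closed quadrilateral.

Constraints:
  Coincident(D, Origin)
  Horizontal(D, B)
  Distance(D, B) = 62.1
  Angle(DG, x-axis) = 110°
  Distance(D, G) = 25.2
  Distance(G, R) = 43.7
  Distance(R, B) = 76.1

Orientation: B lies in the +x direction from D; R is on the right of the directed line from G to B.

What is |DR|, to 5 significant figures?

22.936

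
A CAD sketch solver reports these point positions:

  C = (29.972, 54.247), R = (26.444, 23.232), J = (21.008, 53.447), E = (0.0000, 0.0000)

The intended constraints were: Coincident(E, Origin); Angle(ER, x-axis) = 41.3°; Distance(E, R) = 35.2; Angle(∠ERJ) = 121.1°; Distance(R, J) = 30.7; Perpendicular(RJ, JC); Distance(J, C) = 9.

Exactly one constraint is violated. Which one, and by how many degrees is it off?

Perpendicular(RJ, JC) — off by 5.10°.

E = (0.00, 0.00) ✓; ER at 41.30° ✓; |ER| = 35.20 ✓; ∠ERJ = 121.1° ✓; |RJ| = 30.70 ✓; ∠(RJ, JC) = 95.10° ✗; |JC| = 9.000 ✓.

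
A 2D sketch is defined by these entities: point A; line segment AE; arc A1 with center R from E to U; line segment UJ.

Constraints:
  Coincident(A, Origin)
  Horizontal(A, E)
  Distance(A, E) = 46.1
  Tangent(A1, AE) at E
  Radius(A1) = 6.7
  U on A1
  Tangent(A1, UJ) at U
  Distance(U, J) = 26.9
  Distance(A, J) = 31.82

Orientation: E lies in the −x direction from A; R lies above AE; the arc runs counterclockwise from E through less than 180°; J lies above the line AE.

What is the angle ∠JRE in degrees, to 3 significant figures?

124°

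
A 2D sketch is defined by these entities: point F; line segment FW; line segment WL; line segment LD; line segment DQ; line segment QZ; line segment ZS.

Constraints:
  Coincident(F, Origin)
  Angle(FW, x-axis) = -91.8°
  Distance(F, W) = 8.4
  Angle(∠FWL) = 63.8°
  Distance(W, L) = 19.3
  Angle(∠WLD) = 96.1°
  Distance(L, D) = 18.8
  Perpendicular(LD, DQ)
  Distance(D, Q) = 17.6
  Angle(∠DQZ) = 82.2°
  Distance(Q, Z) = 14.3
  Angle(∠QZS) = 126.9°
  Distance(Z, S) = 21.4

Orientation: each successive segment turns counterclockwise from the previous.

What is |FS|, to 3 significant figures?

22.6

F is at the origin; FW runs at -91.8° with length 8.4, so W = (-0.264, -8.40). ∠FWL = 63.8° gives WL at 24.4° from the x-axis; with |WL| = 19.3, L = (17.3, -0.423). ∠WLD = 96.1° gives LD at 108° from the x-axis; with |LD| = 18.8, D = (11.4, 17.4). LD is perpendicular to DQ, so DQ runs at -162°; with |DQ| = 17.6, Q = (-5.30, 11.9). ∠DQZ = 82.2° gives QZ at -63.9° from the x-axis; with |QZ| = 14.3, Z = (0.991, -0.942). ∠QZS = 126.9° gives ZS at -10.8° from the x-axis; with |ZS| = 21.4, S = (22.0, -4.95). Then |FS| = |S − F| = 22.6.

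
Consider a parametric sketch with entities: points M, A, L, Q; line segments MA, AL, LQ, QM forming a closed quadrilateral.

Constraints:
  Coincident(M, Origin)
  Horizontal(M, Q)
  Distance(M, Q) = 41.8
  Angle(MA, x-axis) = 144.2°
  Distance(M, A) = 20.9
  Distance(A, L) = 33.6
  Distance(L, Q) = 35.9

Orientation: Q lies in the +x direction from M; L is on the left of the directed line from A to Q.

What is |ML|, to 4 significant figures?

27.74

M is at the origin; M and Q share the same y with |MQ| = 41.8 and Q in +x, so Q = (41.8, 0). MA runs at 144.2° with |MA| = 20.9, so A = (-16.95, 12.23). L is determined by |AL| = 33.6 and |LQ| = 35.9 together: it lies at the intersection of circle(A, 33.6) and circle(Q, 35.9). With |AQ| = 60.01, the foot of the radical line on AQ is 28.67 from A and the perpendicular offset is √(33.6² − 28.67²) = 17.52. Taking the left-of-AQ solution: L = (14.69, 23.53).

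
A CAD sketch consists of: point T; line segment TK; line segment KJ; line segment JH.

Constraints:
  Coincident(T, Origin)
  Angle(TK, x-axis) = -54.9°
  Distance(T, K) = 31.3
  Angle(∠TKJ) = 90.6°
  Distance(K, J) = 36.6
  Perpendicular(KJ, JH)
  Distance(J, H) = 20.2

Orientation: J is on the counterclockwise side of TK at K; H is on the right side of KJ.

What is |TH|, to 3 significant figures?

63.4

T is at the origin; TK runs at -54.9° with length 31.3, so K = 31.3·(cos -54.9°, sin -54.9°) = (18.0, -25.6). ∠TKJ = 90.6°, so KJ runs at -54.9° + (180° − 90.6°) = 34.5° from the x-axis; with |KJ| = 36.6, J = K + 36.6·(cos 34.5°, sin 34.5°) = (48.2, -4.88). KJ is perpendicular to JH; with |JH| = 20.2 on the right of KJ, H = J + 20.2·(0.566, -0.824) = (59.6, -21.5). Then |TH| = |H − T| = 63.4.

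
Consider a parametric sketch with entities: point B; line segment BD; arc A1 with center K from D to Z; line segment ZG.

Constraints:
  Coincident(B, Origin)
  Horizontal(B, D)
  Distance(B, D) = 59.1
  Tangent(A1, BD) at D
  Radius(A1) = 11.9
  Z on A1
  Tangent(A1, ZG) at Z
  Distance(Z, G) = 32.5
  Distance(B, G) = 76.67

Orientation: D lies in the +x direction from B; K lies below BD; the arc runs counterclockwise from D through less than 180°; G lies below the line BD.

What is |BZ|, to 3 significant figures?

50.9

B is at the origin; BD is horizontal with |BD| = 59.1 and D on the +x side, so D = (59.1, 0.00). Since A1 is tangent to BD there, KD ⟂ BD, so K = D + (0, -11.9) = (59.1, -11.9). Since KZ ⟂ ZG (tangency), |KG| = √(11.9² + 32.5²) = 34.6 regardless of where Z sits on A1. So G lies on both circle(B, 76.67) and circle(K, 34.6); the below-BD intersection is G = (61.0, -46.5). Z is the foot of the tangent from G: Z = (48.2, -16.6).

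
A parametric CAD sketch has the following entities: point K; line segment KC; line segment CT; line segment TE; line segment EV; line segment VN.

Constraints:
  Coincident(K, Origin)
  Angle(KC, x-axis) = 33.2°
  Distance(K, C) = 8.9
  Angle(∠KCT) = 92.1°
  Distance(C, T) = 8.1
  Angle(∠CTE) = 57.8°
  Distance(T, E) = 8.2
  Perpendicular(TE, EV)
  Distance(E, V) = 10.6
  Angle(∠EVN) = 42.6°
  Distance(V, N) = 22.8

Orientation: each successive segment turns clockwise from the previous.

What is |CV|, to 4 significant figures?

5.396

∠CTE = 57.8° gives TE at -176.9° from the x-axis; with |TE| = 8.2, E = (3.940, -2.181). The perpendicularity gives EV at right angles to TE, so EV runs at 93.10°; with |EV| = 10.6, V = (3.367, 8.404). Then |CV| = |V − C| = 5.396.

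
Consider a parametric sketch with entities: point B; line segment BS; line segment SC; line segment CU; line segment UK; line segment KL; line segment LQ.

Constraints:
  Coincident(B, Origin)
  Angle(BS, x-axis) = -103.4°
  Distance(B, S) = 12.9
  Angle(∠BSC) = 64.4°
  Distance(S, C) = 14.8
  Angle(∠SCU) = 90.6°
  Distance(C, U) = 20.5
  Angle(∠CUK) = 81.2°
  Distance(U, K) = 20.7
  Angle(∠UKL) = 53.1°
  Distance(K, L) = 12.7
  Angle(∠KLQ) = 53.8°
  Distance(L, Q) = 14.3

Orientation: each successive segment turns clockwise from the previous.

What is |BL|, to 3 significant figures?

3.68

B is at the origin; BS runs at -103.4° with length 12.9, so S = (-2.99, -12.5). ∠BSC = 64.4° gives SC at 141° from the x-axis; with |SC| = 14.8, C = (-14.5, -3.23). ∠SCU = 90.6° gives CU at 51.6° from the x-axis; with |CU| = 20.5, U = (-1.76, 12.8). ∠CUK = 81.2° gives UK at -47.2° from the x-axis; with |UK| = 20.7, K = (12.3, -2.36). ∠UKL = 53.1° gives KL at -174° from the x-axis; with |KL| = 12.7, L = (-0.326, -3.66). Then |BL| = |L − B| = 3.68.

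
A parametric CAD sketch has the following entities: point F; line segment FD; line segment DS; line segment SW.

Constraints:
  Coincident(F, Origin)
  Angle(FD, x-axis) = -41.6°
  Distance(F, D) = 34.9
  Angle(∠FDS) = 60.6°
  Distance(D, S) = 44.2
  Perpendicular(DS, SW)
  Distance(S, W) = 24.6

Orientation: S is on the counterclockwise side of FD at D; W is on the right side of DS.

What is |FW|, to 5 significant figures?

61.304

F is at the origin; FD runs at -41.6° with length 34.9, so D = 34.9·(cos -41.6°, sin -41.6°) = (26.098, -23.171). ∠FDS = 60.6°, so DS runs at -41.6° + (180° − 60.6°) = 77.800° from the x-axis; with |DS| = 44.2, S = D + 44.2·(cos 77.800°, sin 77.800°) = (35.439, 20.031). DS ⟂ SW; with |SW| = 24.6 on the right of DS, W = S + 24.6·(0.97742, -0.21132) = (59.483, 14.832). Then |FW| = |W − F| = 61.304.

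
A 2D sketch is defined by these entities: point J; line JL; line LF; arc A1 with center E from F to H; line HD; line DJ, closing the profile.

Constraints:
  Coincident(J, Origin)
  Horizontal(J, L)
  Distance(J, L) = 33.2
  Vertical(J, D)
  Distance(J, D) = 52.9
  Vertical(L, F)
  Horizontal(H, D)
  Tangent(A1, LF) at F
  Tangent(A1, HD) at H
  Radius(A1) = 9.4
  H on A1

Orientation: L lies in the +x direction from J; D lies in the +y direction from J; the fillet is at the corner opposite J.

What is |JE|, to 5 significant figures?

49.585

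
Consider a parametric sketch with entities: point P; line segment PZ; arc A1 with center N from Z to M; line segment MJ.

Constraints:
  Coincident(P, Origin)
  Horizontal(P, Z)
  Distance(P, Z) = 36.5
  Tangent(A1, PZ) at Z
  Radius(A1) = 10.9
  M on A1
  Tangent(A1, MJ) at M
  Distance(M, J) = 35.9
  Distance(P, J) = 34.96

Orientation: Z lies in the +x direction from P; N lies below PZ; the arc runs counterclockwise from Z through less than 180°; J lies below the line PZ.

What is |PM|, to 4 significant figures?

27.93

Checks: |NM| = 10.90 ✓; ∠(NM, MJ) = 90.00° ✓; |MJ| = 35.90 ✓; |PJ| = 34.96 ✓.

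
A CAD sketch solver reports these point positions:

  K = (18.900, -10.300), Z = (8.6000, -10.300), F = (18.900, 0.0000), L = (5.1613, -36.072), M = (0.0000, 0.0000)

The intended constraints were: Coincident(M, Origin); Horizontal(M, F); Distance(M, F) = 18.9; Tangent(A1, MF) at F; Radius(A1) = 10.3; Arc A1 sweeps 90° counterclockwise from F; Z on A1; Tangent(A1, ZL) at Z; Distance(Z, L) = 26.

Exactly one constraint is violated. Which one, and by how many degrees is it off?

Tangent(A1, ZL) at Z — off by 7.60°.

M = (0.00, 0.00) ✓; M.y = 0.00, F.y = 0.00 ✓; |MF| = 18.90 ✓; ∠(KF, FM) = 90.00° ✓; |KF| = 10.30 ✓; bearing(K→Z) − bearing(K→F) = 90.00° ✓; |KZ| = 10.30 ✓; ∠(KZ, ZL) = 97.60° ✗; |ZL| = 26.00 ✓.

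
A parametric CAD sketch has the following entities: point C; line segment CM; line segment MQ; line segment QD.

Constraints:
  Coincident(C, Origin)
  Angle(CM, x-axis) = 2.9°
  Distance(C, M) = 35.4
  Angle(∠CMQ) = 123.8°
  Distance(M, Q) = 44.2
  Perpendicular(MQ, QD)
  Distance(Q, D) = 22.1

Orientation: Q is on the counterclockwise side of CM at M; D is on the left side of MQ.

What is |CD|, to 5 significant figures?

64.310

C is at the origin; CM runs at 2.9° with length 35.4, so M = 35.4·(cos 2.9°, sin 2.9°) = (35.355, 1.7910). ∠CMQ = 123.8°, so MQ runs at 2.9° + (180° − 123.8°) = 59.100° from the x-axis; with |MQ| = 44.2, Q = M + 44.2·(cos 59.100°, sin 59.100°) = (58.053, 39.717). MQ is perpendicular to QD; with |QD| = 22.1 on the left of MQ, D = Q + 22.1·(-0.85806, 0.51354) = (39.090, 51.067). Then |CD| = |D − C| = 64.310.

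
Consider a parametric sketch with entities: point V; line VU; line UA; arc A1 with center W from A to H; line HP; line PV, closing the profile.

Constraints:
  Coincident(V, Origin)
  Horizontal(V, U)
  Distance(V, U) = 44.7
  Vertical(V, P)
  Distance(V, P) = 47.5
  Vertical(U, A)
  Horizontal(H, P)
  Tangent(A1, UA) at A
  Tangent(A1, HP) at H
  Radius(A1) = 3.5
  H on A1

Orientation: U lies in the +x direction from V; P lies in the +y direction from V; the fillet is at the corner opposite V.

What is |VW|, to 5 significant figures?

60.278

V is at the origin; V and U share the same y with |VU| = 44.7 and U on the +x side, so U = (44.700, 0.0000). VP is vertical with |VP| = 47.5 and P on the +y side, so P = (0.0000, 47.500). The virtual corner opposite V is at (44.700, 47.500). The tangent condition forces WA to be normal to UA and A1 meets HP tangentially, so WH is at right angles to HP, with radius 3.5, so the center W sits 3.5 in from both sides at W = (41.200, 44.000). Then |VW| = |W − V| = 60.278.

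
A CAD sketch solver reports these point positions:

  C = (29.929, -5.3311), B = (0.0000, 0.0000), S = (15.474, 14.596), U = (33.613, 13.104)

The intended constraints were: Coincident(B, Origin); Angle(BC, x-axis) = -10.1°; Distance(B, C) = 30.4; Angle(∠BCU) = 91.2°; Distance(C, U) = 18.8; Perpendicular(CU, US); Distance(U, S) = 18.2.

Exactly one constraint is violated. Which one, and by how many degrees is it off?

Perpendicular(CU, US) — off by 6.60°.

B = (0.00, 0.00) ✓; BC at -10.10° ✓; |BC| = 30.40 ✓; ∠BCU = 91.20° ✓; |CU| = 18.80 ✓; ∠(CU, US) = 96.60° ✗; |US| = 18.20 ✓.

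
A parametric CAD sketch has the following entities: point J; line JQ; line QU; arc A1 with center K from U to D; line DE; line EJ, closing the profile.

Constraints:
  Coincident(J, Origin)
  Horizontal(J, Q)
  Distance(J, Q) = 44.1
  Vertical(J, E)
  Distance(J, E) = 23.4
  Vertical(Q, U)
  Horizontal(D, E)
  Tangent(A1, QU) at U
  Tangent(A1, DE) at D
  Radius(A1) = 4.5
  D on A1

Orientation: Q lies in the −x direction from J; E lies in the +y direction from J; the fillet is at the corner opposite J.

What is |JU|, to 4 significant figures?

47.98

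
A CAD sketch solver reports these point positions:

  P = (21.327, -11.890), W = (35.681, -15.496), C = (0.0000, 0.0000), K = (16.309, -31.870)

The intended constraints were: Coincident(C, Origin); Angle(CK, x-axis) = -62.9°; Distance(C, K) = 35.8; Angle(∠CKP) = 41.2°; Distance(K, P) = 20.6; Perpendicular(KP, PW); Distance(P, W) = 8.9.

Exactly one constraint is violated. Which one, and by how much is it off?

Distance(P, W) = 8.9 — off by 5.90.

C = (0.00, 0.00) ✓; CK at -62.90° ✓; |CK| = 35.80 ✓; ∠CKP = 41.20° ✓; |KP| = 20.60 ✓; ∠(KP, PW) = 90.00° ✓; |PW| = 14.80 ✗.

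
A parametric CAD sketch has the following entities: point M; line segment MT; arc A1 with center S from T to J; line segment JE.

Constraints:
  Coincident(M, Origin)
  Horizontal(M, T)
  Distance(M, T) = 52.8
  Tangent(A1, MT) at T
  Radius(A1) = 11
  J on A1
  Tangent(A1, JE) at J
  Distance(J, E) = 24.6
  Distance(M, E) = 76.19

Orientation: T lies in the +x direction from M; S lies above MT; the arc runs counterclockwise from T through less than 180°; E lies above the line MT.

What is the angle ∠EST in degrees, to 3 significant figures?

143°

M is at the origin; M and T share the same y with |MT| = 52.8 and T on the +x side, so T = (52.8, 0.00). Since A1 is tangent to MT there, ST ⟂ MT, so S = T + (0, 11) = (52.8, 11.0). Since SJ ⟂ JE (tangency), |SE| = √(11.0² + 24.6²) = 26.9 regardless of where J sits on A1. So E lies on both circle(M, 76.19) and circle(S, 26.9); the above-MT intersection is E = (68.8, 32.7). J is the foot of the tangent from E: J = (63.5, 8.63).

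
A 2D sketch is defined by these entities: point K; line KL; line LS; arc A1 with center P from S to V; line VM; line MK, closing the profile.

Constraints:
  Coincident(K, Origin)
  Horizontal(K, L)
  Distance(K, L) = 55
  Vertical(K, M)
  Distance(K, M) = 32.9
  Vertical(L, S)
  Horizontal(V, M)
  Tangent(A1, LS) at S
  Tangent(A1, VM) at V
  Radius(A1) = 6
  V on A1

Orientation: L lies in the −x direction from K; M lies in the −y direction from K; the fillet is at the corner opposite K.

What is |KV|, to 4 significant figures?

59.02

K is at the origin; KL is horizontal with |KL| = 55.0 and L on the −x side, so L = (-55.00, 0.000). KM is vertical with |KM| = 32.9 and M on the −y side, so M = (0.000, -32.90). The virtual corner opposite K is at (-55.00, -32.90). Since A1 is tangent to LS there, PS ⟂ LS and the tangent condition forces PV to be normal to VM, with radius 6.0, so the center P sits 6.0 in from both sides at P = (-49.00, -26.90). That places the tangent points at S = (-55.00, -26.90) on LS and V = (-49.00, -32.90) on VM. Then |KV| = |V − K| = 59.02.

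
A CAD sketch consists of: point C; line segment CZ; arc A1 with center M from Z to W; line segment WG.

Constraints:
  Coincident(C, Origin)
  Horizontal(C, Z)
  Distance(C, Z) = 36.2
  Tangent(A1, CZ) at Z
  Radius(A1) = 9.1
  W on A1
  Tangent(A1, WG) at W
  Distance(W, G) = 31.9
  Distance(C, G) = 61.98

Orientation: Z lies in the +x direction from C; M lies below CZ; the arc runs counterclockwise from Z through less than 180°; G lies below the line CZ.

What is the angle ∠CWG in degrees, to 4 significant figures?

151.2°

C is at the origin; C and Z share the same y with |CZ| = 36.2 and Z on the +x side, so Z = (36.20, 0.000). The tangent condition forces MZ to be normal to CZ, so M = Z + (0, -9.1) = (36.20, -9.100). Since MW ⟂ WG (tangency), |MG| = √(9.1² + 31.9²) = 33.17 regardless of where W sits on A1. So G lies on both circle(C, 61.98) and circle(M, 33.17); the below-CZ intersection is G = (46.93, -40.49). W is the foot of the tangent from G: W = (28.73, -14.29).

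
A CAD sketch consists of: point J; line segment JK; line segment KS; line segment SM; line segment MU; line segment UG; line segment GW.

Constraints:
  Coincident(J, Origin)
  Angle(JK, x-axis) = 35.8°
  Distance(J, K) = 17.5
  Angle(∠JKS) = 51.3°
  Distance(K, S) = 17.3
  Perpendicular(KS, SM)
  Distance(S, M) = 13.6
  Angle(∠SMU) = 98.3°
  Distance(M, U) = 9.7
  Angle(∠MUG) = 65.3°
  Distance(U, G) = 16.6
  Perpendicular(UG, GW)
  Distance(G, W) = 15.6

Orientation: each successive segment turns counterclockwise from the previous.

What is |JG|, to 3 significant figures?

14.7

∠SMU = 98.3° gives MU at -23.8° from the x-axis; with |MU| = 9.7, U = (2.76, -2.16). ∠MUG = 65.3° gives UG at 90.9° from the x-axis; with |UG| = 16.6, G = (2.50, 14.4). Then |JG| = |G − J| = 14.7.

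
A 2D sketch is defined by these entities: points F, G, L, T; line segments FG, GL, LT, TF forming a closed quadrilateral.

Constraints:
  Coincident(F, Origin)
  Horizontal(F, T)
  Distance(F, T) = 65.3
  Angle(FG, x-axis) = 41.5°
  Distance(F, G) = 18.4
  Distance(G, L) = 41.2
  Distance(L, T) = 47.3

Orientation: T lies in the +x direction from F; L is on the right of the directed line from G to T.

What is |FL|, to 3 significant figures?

37.8

Checks: |GL| = 41.20 ✓; |LT| = 47.30 ✓.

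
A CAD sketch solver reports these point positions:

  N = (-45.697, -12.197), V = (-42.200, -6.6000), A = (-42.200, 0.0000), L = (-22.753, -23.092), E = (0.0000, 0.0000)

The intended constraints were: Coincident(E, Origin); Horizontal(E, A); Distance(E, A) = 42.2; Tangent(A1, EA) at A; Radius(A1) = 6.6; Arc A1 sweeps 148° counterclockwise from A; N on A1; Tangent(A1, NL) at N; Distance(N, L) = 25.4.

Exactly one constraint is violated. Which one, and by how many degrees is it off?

Tangent(A1, NL) at N — off by 6.60°.

E = (0.00, 0.00) ✓; E.y = 0.00, A.y = 0.00 ✓; |EA| = 42.20 ✓; ∠(VA, AE) = 90.00° ✓; |VA| = 6.600 ✓; bearing(V→N) − bearing(V→A) = 148.0° ✓; |VN| = 6.600 ✓; ∠(VN, NL) = 83.40° ✗; |NL| = 25.40 ✓.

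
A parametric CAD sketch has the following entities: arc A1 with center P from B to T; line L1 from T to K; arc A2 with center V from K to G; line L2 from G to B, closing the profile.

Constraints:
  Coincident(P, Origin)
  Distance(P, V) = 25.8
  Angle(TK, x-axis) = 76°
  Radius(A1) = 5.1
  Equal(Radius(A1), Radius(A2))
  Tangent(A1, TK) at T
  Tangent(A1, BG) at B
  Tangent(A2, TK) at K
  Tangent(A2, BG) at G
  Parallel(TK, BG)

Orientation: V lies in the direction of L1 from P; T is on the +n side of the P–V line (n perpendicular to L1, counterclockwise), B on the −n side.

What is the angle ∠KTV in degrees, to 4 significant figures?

11.18°

The slot axis is L1's direction at 76.0°, so u = (cos 76.0°, sin 76.0°) = (0.2419, 0.9703) and n = (−sin 76.0°, cos 76.0°) = (-0.9703, 0.2419). P is at the origin and V lies 25.8 along u from P, so V = 25.8·u = (6.242, 25.03). Tangency of A1 to both parallel lines with radius 5.1 puts T and B at P ± 5.1·n: T = (-4.949, 1.234), B = (4.949, -1.234). Equal radii place K and G the same way about V: K = V + 5.1·n = (1.293, 26.27), G = V − 5.1·n = (11.19, 23.80). Then cos ∠KTV = TK·TV / (|TK||TV|), giving 11.18°.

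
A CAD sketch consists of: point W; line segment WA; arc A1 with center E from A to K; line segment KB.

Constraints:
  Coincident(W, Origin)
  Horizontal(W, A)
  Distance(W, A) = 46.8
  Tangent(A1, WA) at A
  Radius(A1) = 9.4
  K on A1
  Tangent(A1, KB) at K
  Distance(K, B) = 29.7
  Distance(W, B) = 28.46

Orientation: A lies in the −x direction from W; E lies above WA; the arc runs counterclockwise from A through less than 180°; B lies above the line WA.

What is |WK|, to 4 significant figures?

40.69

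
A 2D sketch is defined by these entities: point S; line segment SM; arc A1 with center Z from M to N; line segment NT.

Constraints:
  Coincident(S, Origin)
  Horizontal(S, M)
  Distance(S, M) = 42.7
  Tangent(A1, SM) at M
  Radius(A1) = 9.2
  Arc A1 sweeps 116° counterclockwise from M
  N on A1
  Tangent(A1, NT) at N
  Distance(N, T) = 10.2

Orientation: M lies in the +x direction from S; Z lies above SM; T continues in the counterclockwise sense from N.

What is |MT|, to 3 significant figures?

22.7

On A1, M sits at bearing -90° from Z; a 116° counterclockwise sweep puts N at bearing 26°, so N = Z + 9.2·(cos 26°, sin 26°) = (51.0, 13.2). Since A1 is tangent to NT there, ZN ⟂ NT, so NT runs along (−sin 26°, cos 26°); with |NT| = 10.2, T = (46.5, 22.4). Then |MT| = |T − M| = 22.7.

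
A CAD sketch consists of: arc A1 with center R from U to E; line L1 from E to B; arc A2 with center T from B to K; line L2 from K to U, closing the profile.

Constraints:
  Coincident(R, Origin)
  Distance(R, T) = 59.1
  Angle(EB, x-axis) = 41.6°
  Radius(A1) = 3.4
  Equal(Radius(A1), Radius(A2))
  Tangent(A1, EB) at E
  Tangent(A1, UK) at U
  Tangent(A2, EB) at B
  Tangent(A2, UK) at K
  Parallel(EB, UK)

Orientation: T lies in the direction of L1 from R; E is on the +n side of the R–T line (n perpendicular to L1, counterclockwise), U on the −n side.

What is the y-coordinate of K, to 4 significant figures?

36.70

The slot axis is L1's direction at 41.6°, so u = (cos 41.6°, sin 41.6°) = (0.7478, 0.6639) and n = (−sin 41.6°, cos 41.6°) = (-0.6639, 0.7478). R is at the origin and T lies 59.1 along u from R, so T = 59.1·u = (44.19, 39.24). Tangency of A1 to both parallel lines with radius 3.4 puts E and U at R ± 3.4·n: E = (-2.257, 2.543), U = (2.257, -2.543). Equal radii place B and K the same way about T: B = T + 3.4·n = (41.94, 41.78), K = T − 3.4·n = (46.45, 36.70). So K.y = 36.70.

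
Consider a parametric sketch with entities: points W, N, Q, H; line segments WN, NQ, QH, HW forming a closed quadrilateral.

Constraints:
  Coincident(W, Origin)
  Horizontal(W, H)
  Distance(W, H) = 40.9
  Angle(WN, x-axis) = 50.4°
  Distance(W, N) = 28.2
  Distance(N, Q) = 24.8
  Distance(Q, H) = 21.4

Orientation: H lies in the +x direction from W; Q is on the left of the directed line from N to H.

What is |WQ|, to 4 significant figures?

47.79

W is at the origin; WH is horizontal with |WH| = 40.9 and H in +x, so H = (40.9, 0). WN runs at 50.4° with |WN| = 28.2, so N = (17.98, 21.73). Q is determined by |NQ| = 24.8 and |QH| = 21.4 together: it lies at the intersection of circle(N, 24.8) and circle(H, 21.4). With |NH| = 31.59, the foot of the radical line on NH is 18.28 from N and the perpendicular offset is √(24.8² − 18.28²) = 16.76. Taking the left-of-NH solution: Q = (42.77, 21.32).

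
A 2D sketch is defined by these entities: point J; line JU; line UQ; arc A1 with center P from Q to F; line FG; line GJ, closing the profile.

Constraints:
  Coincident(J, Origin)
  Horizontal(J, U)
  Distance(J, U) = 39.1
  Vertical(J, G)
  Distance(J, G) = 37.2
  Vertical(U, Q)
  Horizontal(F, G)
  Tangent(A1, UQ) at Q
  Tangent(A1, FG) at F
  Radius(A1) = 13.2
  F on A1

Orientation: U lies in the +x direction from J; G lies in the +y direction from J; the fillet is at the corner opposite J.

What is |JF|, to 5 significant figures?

45.328

The virtual corner opposite J is at (39.100, 37.200). A1 meets UQ tangentially, so PQ is at right angles to UQ and A1 meets FG tangentially, so PF is at right angles to FG, with radius 13.2, so the center P sits 13.2 in from both sides at P = (25.900, 24.000). That places the tangent points at Q = (39.100, 24.000) on UQ and F = (25.900, 37.200) on FG. Then |JF| = |F − J| = 45.328.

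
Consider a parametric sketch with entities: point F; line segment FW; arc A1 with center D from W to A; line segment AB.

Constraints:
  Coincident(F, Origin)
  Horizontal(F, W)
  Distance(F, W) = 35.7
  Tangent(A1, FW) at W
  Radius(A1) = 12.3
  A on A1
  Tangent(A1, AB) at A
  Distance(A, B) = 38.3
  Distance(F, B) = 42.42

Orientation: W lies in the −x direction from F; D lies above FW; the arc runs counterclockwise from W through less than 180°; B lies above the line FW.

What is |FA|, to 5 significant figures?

25.572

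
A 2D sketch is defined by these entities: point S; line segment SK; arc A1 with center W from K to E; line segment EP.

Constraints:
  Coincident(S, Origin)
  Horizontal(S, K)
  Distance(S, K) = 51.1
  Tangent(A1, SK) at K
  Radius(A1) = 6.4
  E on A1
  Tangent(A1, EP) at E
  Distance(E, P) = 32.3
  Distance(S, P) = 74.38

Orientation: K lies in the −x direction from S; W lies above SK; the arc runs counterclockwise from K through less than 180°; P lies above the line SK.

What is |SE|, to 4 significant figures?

47.04

Checks: |WE| = 6.400 ✓; ∠(WE, EP) = 90.00° ✓; |EP| = 32.30 ✓; |SP| = 74.38 ✓.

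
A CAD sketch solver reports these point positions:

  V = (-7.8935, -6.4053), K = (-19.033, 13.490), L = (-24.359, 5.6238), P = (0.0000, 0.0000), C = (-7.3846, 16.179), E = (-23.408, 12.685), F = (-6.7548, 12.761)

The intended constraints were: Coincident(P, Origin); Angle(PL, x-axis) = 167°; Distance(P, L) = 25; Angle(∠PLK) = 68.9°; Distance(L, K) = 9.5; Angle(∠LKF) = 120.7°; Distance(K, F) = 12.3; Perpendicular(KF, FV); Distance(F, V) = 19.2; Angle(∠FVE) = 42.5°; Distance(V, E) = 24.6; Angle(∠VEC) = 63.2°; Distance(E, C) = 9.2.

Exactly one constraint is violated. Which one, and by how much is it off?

Distance(E, C) = 9.2 — off by 7.20.

P = (0.00, 0.00) ✓; PL at 167.0° ✓; |PL| = 25.00 ✓; ∠PLK = 68.90° ✓; |LK| = 9.500 ✓; ∠LKF = 120.7° ✓; |KF| = 12.30 ✓; ∠(KF, FV) = 90.00° ✓; |FV| = 19.20 ✓; ∠FVE = 42.50° ✓; |VE| = 24.60 ✓; ∠VEC = 63.20° ✓; |EC| = 16.40 ✗.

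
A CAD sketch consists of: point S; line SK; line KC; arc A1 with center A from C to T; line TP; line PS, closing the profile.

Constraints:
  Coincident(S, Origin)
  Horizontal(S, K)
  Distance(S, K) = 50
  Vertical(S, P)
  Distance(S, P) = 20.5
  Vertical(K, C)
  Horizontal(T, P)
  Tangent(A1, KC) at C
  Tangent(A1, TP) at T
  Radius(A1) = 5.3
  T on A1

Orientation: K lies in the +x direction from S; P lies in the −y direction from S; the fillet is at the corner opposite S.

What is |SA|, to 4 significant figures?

47.21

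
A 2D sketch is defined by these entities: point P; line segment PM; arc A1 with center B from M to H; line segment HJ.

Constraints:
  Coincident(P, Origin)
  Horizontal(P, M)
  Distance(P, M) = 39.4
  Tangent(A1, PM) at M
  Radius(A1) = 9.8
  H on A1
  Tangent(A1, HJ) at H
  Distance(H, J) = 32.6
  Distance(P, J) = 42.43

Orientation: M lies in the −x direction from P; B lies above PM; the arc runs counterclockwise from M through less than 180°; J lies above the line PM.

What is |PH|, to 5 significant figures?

30.843

Checks: P.y = 0.00, M.y = 0.00 ✓; |BH| = 9.800 ✓; ∠(BH, HJ) = 90.00° ✓; |HJ| = 32.60 ✓; |PJ| = 42.43 ✓.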